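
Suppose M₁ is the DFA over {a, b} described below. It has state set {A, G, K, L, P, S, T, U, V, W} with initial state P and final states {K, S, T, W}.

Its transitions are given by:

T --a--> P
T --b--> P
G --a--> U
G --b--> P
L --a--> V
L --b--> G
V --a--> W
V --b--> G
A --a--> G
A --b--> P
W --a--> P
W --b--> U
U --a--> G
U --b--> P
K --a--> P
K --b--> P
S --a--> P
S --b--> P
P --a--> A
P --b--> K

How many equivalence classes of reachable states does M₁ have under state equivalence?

3

States {L,S,T,V,W} cannot be reached from the start state, so discard them.
P0 = {K} | {A,G,P,U}.
On input b, block {A,G,P,U} splits into {A,G,U} and {P}.
No further refinement is possible. Final partition (3 blocks): {K} | {A,G,U} | {P}.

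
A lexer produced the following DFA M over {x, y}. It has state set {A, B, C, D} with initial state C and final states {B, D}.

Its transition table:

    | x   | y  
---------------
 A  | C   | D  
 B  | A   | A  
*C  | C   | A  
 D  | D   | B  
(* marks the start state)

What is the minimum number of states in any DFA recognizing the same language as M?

4

Every state is reachable, so we keep all 4.
Initial partition by acceptance: {B,D} | {A,C}.
Split {B,D} by δ(·,x) → {B} and {D}.
Split {A,C} by δ(·,y) → {A} and {C}.
No further refinement is possible. Final partition (4 blocks): {B} | {A} | {D} | {C}.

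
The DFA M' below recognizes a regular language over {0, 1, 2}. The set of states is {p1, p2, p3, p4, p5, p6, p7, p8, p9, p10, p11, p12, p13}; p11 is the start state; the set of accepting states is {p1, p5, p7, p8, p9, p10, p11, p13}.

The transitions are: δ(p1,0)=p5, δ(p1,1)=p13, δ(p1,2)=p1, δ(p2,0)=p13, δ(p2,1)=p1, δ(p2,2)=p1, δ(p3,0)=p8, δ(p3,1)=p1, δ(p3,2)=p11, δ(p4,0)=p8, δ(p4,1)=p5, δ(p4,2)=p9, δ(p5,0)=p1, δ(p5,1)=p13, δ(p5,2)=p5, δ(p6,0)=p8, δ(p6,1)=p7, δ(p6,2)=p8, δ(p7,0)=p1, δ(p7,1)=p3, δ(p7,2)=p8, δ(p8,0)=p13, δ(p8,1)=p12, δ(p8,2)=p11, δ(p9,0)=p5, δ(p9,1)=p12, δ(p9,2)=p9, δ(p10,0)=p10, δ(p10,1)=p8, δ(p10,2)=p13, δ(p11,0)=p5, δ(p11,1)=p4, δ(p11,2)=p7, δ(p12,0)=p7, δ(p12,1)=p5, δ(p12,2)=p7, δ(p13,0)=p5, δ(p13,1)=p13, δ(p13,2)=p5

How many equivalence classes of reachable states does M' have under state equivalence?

First remove the unreachable states {p2,p6,p10}; 10 states remain.
P0 = {p1,p5,p7,p8,p9,p11,p13} | {p3,p4,p12}.
Split {p1,p5,p7,p8,p9,p11,p13} by δ(·,1) → {p7,p8,p9,p11} and {p1,p5,p13}.
The partition is now stable with 3 blocks: {p7,p8,p9,p11} | {p3,p4,p12} | {p1,p5,p13}.

3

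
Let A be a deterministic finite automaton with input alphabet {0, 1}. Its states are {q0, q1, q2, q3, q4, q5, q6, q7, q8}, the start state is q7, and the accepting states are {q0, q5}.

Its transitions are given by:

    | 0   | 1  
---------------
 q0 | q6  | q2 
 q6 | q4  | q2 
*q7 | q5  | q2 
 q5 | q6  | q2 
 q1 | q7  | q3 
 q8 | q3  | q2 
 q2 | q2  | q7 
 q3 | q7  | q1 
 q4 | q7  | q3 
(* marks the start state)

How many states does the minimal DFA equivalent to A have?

Reachable states from the start: {q1,q2,q3,q4,q5,q6,q7}. Unreachable: {q0,q8} — drop them.
Initial partition by acceptance: {q5} | {q1,q2,q3,q4,q6,q7}.
Split {q1,q2,q3,q4,q6,q7} by δ(·,0) → {q1,q2,q3,q4,q6} and {q7}.
On input 0, block {q1,q2,q3,q4,q6} splits into {q1,q3,q4} and {q2,q6}.
Refine {q2,q6} on symbol 0: members go to different blocks, giving {q2} and {q6}.
The partition is now stable with 5 blocks: {q5} | {q1,q3,q4} | {q7} | {q2} | {q6}.

5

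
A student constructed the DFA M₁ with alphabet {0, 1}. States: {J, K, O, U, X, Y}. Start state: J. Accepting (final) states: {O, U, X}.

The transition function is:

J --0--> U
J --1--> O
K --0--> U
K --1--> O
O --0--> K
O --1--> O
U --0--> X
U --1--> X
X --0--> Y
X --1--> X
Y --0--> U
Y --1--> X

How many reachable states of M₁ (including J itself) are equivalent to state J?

3

Every state is reachable, so we keep all 6.
Initial partition by acceptance: {O,U,X} | {J,K,Y}.
Split {O,U,X} by δ(·,0) → {O,X} and {U}.
No further refinement is possible. Final partition (3 blocks): {O,X} | {J,K,Y} | {U}.
The equivalence class containing J is {J,K,Y}, of size 3.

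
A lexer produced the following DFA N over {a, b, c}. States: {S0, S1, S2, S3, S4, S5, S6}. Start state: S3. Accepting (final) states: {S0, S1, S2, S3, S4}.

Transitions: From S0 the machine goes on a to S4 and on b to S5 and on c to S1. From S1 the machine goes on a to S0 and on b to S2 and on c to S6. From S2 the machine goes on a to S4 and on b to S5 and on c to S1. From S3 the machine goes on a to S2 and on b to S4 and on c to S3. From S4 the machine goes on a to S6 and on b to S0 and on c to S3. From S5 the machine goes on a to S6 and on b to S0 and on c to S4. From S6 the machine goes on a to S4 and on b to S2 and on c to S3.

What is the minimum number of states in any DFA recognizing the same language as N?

All states are reachable from the start state.
Initial partition by acceptance: {S0,S1,S2,S3,S4} | {S5,S6}.
On input a, block {S0,S1,S2,S3,S4} splits into {S0,S1,S2,S3} and {S4}.
Refine {S0,S1,S2,S3} on symbol a: members go to different blocks, giving {S0,S2} and {S1,S3}.
Split {S5,S6} by δ(·,a) → {S5} and {S6}.
On input b, block {S1,S3} splits into {S1} and {S3}.
Stable partition: {S0,S2} | {S5} | {S4} | {S1} | {S6} | {S3} — 6 equivalence classes.

6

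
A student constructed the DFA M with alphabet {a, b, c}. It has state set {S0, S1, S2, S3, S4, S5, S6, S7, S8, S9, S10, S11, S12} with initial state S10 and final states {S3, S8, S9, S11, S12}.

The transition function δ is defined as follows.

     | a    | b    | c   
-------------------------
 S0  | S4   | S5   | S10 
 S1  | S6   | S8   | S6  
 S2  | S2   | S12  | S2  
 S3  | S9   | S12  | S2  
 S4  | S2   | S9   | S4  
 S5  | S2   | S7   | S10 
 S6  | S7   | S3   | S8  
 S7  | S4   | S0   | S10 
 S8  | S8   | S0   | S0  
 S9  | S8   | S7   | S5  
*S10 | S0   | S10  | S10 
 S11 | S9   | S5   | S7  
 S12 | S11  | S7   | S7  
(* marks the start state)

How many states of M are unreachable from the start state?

3

BFS from S10 reaches {S0, S2, S4, S5, S7, S8, S9, S10, S11, S12}; the 3 state(s) S1, S3, S6 are never visited.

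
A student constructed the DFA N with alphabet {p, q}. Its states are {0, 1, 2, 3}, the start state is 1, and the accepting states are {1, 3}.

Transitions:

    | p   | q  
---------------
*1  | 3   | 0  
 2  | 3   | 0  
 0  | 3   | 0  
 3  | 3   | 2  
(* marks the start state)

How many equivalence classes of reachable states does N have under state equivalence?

2

Start with accepting vs non-accepting: {1,3} | {0,2}.
Stable partition: {1,3} | {0,2} — 2 equivalence classes.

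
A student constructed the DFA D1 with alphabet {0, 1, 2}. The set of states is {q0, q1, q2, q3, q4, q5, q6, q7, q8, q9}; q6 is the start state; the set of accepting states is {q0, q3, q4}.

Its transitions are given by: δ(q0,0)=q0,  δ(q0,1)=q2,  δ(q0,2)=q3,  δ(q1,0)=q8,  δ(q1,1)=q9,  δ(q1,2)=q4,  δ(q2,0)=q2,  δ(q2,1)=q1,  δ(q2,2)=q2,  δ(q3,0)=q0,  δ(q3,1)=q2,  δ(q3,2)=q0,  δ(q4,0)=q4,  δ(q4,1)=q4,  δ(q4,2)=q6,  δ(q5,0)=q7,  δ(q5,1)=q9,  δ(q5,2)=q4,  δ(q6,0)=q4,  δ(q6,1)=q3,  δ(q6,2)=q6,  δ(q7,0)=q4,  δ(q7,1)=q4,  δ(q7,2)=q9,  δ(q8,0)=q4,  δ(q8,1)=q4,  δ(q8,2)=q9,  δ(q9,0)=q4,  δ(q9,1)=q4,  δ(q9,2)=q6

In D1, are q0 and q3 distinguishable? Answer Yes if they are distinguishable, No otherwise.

No

First remove the unreachable states {q5,q7}; 8 states remain.
P0 = {q0,q3,q4} | {q1,q2,q6,q8,q9}.
On input 1, block {q0,q3,q4} splits into {q0,q3} and {q4}.
Refine {q1,q2,q6,q8,q9} on symbol 0: members go to different blocks, giving {q6,q8,q9} and {q1,q2}.
Split {q6,q8,q9} by δ(·,1) → {q8,q9} and {q6}.
Refine {q8,q9} on symbol 2: members go to different blocks, giving {q8} and {q9}.
On input 0, block {q1,q2} splits into {q1} and {q2}.
Stable partition: {q0,q3} | {q8} | {q4} | {q1} | {q6} | {q9} | {q2} — 7 equivalence classes.
q0 and q3 lie in the same block of the stable partition, so they are equivalent — no string distinguishes them.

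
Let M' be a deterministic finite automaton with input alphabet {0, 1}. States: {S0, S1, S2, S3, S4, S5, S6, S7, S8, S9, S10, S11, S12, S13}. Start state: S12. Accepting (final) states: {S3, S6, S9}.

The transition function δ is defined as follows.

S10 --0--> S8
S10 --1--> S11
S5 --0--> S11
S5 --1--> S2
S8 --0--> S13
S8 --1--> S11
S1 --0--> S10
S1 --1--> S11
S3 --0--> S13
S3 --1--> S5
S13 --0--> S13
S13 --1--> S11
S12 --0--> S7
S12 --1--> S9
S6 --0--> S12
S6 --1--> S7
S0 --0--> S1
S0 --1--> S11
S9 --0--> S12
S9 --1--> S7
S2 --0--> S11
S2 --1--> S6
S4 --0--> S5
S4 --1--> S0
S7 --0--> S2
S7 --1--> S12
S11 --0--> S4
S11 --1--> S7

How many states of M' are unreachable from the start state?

Starting at S12 and following transitions, the reachable set is {S0, S1, S2, S4, S5, S6, S7, S8, S9, S10, S11, S12, S13}. That leaves S3 unreachable — 1 in total.

1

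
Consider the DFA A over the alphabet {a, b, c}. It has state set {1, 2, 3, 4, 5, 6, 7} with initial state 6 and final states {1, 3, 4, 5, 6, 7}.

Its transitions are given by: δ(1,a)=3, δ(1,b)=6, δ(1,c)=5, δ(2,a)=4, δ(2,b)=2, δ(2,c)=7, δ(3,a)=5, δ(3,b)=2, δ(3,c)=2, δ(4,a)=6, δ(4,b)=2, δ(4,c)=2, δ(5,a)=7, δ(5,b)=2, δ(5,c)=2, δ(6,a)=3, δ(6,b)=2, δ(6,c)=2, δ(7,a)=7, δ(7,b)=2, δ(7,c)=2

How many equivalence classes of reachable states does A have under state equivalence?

Reachable states from the start: {2,3,4,5,6,7}. Unreachable: {1} — drop them.
Start with accepting vs non-accepting: {3,4,5,6,7} | {2}.
The partition is now stable with 2 blocks: {3,4,5,6,7} | {2}.

2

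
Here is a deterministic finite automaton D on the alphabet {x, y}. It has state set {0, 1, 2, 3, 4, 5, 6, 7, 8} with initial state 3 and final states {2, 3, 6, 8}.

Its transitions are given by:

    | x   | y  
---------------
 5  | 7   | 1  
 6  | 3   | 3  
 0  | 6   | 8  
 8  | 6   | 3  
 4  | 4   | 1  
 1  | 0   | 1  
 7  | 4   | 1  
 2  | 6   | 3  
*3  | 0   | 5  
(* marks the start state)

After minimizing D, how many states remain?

First remove the unreachable states {2}; 8 states remain.
Initial partition by acceptance: {3,6,8} | {0,1,4,5,7}.
Refine {3,6,8} on symbol x: members go to different blocks, giving {6,8} and {3}.
On input x, block {6,8} splits into {6} and {8}.
On input x, block {0,1,4,5,7} splits into {1,4,5,7} and {0}.
Split {1,4,5,7} by δ(·,x) → {4,5,7} and {1}.
Stable partition: {6} | {4,5,7} | {3} | {8} | {0} | {1} — 6 equivalence classes.

6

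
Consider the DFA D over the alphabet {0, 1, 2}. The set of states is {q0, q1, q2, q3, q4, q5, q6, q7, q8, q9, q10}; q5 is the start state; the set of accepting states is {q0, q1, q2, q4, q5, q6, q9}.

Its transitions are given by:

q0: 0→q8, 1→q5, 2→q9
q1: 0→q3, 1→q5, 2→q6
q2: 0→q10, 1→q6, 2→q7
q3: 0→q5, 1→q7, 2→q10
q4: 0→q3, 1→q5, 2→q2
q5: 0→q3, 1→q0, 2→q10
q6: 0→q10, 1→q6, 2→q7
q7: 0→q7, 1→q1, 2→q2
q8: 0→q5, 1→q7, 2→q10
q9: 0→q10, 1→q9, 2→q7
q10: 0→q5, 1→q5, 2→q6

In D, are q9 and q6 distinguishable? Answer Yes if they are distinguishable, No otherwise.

No

First remove the unreachable states {q4}; 10 states remain.
P0 = {q0,q1,q2,q5,q6,q9} | {q3,q7,q8,q10}.
On input 2, block {q0,q1,q2,q5,q6,q9} splits into {q2,q5,q6,q9} and {q0,q1}.
On input 1, block {q2,q5,q6,q9} splits into {q2,q6,q9} and {q5}.
Refine {q3,q7,q8,q10} on symbol 0: members go to different blocks, giving {q3,q8,q10} and {q7}.
On input 1, block {q3,q8,q10} splits into {q3,q8} and {q10}.
The partition is now stable with 6 blocks: {q2,q6,q9} | {q3,q8} | {q0,q1} | {q5} | {q7} | {q10}.
q9 and q6 lie in the same block of the stable partition, so they are equivalent — no string distinguishes them.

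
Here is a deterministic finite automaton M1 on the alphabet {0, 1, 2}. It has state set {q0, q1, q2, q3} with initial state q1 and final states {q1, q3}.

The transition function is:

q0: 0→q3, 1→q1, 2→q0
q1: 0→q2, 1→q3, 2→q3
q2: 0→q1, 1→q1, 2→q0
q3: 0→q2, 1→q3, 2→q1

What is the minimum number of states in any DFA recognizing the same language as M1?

2

Every state is reachable, so we keep all 4.
P0 = {q1,q3} | {q0,q2}.
Stable partition: {q1,q3} | {q0,q2} — 2 equivalence classes.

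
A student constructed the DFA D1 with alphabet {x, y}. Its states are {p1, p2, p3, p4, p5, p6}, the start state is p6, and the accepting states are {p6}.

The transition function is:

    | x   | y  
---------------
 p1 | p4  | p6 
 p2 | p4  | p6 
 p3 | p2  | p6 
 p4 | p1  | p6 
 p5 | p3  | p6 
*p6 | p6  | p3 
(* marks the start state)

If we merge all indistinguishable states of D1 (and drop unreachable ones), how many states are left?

2

Reachable states from the start: {p1,p2,p3,p4,p6}. Unreachable: {p5} — drop them.
Start with accepting vs non-accepting: {p6} | {p1,p2,p3,p4}.
The partition is now stable with 2 blocks: {p6} | {p1,p2,p3,p4}.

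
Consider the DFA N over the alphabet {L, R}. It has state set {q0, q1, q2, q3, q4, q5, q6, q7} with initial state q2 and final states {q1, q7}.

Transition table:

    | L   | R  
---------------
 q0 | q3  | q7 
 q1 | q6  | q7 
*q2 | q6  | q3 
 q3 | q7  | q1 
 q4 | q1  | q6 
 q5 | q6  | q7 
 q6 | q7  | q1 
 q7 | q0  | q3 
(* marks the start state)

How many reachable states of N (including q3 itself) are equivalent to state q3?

First remove the unreachable states {q4,q5}; 6 states remain.
Initial partition by acceptance: {q1,q7} | {q0,q2,q3,q6}.
On input R, block {q1,q7} splits into {q1} and {q7}.
On input L, block {q0,q2,q3,q6} splits into {q0,q2} and {q3,q6}.
Refine {q0,q2} on symbol R: members go to different blocks, giving {q0} and {q2}.
The partition is now stable with 5 blocks: {q1} | {q0} | {q7} | {q3,q6} | {q2}.
The equivalence class containing q3 is {q3,q6}, of size 2.

2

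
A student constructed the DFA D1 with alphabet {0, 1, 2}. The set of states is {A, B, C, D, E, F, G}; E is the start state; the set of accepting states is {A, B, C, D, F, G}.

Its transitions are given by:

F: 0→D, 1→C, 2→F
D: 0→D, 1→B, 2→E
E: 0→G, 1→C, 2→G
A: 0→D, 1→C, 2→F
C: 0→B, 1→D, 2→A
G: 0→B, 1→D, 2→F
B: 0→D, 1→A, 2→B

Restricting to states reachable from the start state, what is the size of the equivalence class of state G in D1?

Every state is reachable, so we keep all 7.
Initial partition by acceptance: {A,B,C,D,F,G} | {E}.
On input 2, block {A,B,C,D,F,G} splits into {A,B,C,F,G} and {D}.
Refine {A,B,C,F,G} on symbol 0: members go to different blocks, giving {A,B,F} and {C,G}.
Split {A,B,F} by δ(·,1) → {A,F} and {B}.
The partition is now stable with 5 blocks: {A,F} | {E} | {D} | {C,G} | {B}.
The equivalence class containing G is {C,G}, of size 2.

2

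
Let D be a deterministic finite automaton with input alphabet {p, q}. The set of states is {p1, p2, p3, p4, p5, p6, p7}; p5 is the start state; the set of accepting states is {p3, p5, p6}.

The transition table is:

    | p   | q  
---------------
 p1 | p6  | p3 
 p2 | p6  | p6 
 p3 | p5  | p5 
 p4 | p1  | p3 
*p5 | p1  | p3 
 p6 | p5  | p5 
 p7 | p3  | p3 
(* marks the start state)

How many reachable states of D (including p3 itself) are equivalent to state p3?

2

Reachable states from the start: {p1,p3,p5,p6}. Unreachable: {p2,p4,p7} — drop them.
Initial partition by acceptance: {p3,p5,p6} | {p1}.
Split {p3,p5,p6} by δ(·,p) → {p3,p6} and {p5}.
The partition is now stable with 3 blocks: {p3,p6} | {p1} | {p5}.
The equivalence class containing p3 is {p3,p6}, of size 2.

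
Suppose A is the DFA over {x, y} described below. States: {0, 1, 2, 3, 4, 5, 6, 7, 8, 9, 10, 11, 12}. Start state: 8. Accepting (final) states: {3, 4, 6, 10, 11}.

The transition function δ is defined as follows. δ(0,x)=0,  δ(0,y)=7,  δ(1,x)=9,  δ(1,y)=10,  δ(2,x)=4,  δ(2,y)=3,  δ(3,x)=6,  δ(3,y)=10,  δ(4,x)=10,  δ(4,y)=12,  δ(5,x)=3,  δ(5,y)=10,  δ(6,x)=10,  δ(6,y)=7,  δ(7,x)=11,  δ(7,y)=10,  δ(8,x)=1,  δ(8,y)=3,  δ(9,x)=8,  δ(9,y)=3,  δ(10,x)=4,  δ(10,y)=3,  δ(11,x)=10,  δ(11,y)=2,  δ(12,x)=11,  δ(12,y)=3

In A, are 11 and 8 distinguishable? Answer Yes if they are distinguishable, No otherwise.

Yes

Reachable states from the start: {1,2,3,4,6,7,8,9,10,11,12}. Unreachable: {0,5} — drop them.
Start with accepting vs non-accepting: {3,4,6,10,11} | {1,2,7,8,9,12}.
On input y, block {3,4,6,10,11} splits into {4,6,11} and {3,10}.
Split {1,2,7,8,9,12} by δ(·,x) → {1,8,9} and {2,7,12}.
No further refinement is possible. Final partition (4 blocks): {4,6,11} | {1,8,9} | {3,10} | {2,7,12}.
11 and 8 end up in different blocks, so they are distinguishable. For instance, the string 'ε' is accepted from only 11.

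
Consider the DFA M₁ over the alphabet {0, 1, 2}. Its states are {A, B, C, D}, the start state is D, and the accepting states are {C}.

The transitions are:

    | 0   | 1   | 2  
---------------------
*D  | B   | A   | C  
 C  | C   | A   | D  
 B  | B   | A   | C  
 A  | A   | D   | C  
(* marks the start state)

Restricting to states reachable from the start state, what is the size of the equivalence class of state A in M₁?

3

Every state is reachable, so we keep all 4.
P0 = {C} | {A,B,D}.
No further refinement is possible. Final partition (2 blocks): {C} | {A,B,D}.
State A belongs to the block {A,B,D}, which has 3 states.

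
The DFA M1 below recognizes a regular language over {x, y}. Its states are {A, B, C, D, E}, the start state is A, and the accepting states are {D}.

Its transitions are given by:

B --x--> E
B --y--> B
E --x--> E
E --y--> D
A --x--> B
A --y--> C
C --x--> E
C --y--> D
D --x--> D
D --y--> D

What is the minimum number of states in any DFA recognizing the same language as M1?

4

All states are reachable from the start state.
Initial partition by acceptance: {D} | {A,B,C,E}.
On input y, block {A,B,C,E} splits into {A,B} and {C,E}.
Split {A,B} by δ(·,x) → {A} and {B}.
Stable partition: {D} | {A} | {C,E} | {B} — 4 equivalence classes.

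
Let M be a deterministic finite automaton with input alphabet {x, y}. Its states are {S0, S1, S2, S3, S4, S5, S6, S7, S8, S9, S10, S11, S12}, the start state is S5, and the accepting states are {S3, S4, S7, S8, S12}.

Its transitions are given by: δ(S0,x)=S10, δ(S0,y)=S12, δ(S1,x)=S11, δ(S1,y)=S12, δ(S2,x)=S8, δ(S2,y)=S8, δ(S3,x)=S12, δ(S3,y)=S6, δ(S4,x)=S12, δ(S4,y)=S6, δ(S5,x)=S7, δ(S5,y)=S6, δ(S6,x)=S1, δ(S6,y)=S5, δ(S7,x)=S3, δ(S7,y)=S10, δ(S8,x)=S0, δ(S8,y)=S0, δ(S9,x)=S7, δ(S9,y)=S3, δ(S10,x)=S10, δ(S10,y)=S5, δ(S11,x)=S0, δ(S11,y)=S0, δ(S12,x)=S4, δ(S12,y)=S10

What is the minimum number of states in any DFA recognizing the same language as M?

First remove the unreachable states {S2,S8,S9}; 10 states remain.
Start with accepting vs non-accepting: {S3,S4,S7,S12} | {S0,S1,S5,S6,S10,S11}.
Refine {S0,S1,S5,S6,S10,S11} on symbol x: members go to different blocks, giving {S0,S1,S6,S10,S11} and {S5}.
Split {S0,S1,S6,S10,S11} by δ(·,y) → {S0,S1} and {S6,S10} and {S11}.
Refine {S0,S1} on symbol x: members go to different blocks, giving {S0} and {S1}.
On input x, block {S6,S10} splits into {S6} and {S10}.
Refine {S3,S4,S7,S12} on symbol y: members go to different blocks, giving {S3,S4} and {S7,S12}.
The partition is now stable with 8 blocks: {S3,S4} | {S0} | {S5} | {S6} | {S11} | {S1} | {S10} | {S7,S12}.

8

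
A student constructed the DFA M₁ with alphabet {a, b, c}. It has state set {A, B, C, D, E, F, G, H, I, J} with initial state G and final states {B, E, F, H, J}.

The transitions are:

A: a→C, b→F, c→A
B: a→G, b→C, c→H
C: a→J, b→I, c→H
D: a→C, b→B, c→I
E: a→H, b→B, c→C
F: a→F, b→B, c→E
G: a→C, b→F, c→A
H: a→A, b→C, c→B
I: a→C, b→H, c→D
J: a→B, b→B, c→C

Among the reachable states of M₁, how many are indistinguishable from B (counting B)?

2

P0 = {B,E,F,H,J} | {A,C,D,G,I}.
Split {B,E,F,H,J} by δ(·,a) → {E,F,J} and {B,H}.
On input a, block {E,F,J} splits into {E,J} and {F}.
Split {A,C,D,G,I} by δ(·,a) → {A,D,G,I} and {C}.
On input b, block {A,D,G,I} splits into {A,G} and {D,I}.
Stable partition: {E,J} | {A,G} | {B,H} | {F} | {C} | {D,I} — 6 equivalence classes.
The equivalence class containing B is {B,H}, of size 2.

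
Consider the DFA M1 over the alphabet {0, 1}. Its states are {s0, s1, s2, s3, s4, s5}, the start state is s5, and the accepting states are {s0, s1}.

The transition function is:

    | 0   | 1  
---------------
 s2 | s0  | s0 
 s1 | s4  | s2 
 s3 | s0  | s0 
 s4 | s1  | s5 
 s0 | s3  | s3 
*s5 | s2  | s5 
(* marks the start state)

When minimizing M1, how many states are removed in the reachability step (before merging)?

BFS from s5 reaches {s0, s2, s3, s5}; the 2 state(s) s1, s4 are never visited.

2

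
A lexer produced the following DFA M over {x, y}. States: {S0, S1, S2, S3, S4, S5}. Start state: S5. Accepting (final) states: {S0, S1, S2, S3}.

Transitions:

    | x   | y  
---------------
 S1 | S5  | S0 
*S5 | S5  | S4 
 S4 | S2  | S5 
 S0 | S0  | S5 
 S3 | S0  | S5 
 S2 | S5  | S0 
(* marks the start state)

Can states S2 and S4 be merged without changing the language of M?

States {S1,S3} cannot be reached from the start state, so discard them.
P0 = {S0,S2} | {S4,S5}.
Refine {S0,S2} on symbol x: members go to different blocks, giving {S0} and {S2}.
Refine {S4,S5} on symbol x: members go to different blocks, giving {S4} and {S5}.
Stable partition: {S0} | {S4} | {S2} | {S5} — 4 equivalence classes.
S2 and S4 end up in different blocks, so they are distinguishable. For instance, the string 'ε' is accepted from only S2.

No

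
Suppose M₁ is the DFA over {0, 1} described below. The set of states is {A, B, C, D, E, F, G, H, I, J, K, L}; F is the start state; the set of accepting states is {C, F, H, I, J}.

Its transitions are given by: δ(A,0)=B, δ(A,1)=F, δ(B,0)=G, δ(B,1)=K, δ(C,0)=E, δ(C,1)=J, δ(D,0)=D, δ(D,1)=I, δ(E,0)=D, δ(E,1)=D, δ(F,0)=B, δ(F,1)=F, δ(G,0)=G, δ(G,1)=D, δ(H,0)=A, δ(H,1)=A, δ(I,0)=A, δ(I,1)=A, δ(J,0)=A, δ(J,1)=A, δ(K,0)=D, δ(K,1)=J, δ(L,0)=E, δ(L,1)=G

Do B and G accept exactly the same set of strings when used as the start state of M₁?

Yes

First remove the unreachable states {C,E,H,L}; 8 states remain.
Start with accepting vs non-accepting: {F,I,J} | {A,B,D,G,K}.
On input 1, block {F,I,J} splits into {I,J} and {F}.
On input 1, block {A,B,D,G,K} splits into {B,G} and {D,K} and {A}.
The partition is now stable with 5 blocks: {I,J} | {B,G} | {F} | {D,K} | {A}.
B and G lie in the same block of the stable partition, so they are equivalent — no string distinguishes them.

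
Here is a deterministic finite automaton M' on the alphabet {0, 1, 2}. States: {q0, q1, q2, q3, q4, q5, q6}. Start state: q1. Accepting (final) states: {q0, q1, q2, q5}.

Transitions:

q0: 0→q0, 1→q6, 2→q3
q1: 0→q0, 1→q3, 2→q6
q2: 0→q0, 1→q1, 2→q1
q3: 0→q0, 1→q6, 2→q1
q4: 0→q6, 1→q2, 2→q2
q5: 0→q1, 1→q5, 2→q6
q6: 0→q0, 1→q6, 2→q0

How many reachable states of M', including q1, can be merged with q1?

2

Reachable states from the start: {q0,q1,q3,q6}. Unreachable: {q2,q4,q5} — drop them.
Initial partition by acceptance: {q0,q1} | {q3,q6}.
Stable partition: {q0,q1} | {q3,q6} — 2 equivalence classes.
The equivalence class containing q1 is {q0,q1}, of size 2.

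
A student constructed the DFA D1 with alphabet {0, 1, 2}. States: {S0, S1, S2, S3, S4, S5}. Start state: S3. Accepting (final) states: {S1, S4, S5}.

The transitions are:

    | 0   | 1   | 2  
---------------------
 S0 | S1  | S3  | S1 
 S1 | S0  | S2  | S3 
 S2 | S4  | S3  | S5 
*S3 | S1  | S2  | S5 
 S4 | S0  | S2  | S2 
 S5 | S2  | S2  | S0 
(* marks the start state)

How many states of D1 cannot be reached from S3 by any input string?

A breadth-first search from the start state visits every state.

0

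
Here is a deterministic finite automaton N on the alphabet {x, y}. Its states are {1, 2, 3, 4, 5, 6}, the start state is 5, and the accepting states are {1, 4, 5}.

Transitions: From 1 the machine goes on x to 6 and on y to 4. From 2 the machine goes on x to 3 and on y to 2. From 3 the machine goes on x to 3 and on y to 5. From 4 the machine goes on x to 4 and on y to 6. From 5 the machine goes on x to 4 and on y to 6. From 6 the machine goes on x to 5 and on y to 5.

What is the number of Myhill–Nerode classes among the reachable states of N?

2

States {1,2,3} cannot be reached from the start state, so discard them.
Start with accepting vs non-accepting: {4,5} | {6}.
The partition is now stable with 2 blocks: {4,5} | {6}.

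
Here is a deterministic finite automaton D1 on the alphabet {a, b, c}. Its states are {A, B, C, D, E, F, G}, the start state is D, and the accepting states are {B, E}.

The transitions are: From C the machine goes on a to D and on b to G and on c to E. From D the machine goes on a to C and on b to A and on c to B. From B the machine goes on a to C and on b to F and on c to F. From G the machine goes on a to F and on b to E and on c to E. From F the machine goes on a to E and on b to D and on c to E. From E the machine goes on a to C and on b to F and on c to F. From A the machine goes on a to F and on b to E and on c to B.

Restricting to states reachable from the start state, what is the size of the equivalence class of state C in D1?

Initial partition by acceptance: {B,E} | {A,C,D,F,G}.
On input a, block {A,C,D,F,G} splits into {A,C,D,G} and {F}.
Split {A,C,D,G} by δ(·,a) → {A,G} and {C,D}.
Stable partition: {B,E} | {A,G} | {F} | {C,D} — 4 equivalence classes.
The equivalence class containing C is {C,D}, of size 2.

2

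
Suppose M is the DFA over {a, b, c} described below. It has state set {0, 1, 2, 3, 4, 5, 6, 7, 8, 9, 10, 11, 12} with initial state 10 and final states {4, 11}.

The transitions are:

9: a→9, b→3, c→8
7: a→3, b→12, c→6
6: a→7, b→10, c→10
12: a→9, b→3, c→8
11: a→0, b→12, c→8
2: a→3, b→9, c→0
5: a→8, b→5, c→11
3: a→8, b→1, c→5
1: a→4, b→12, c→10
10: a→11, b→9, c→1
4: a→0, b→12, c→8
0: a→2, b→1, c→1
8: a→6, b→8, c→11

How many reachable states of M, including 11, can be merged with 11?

Every state is reachable, so we keep all 13.
P0 = {4,11} | {0,1,2,3,5,6,7,8,9,10,12}.
On input a, block {0,1,2,3,5,6,7,8,9,10,12} splits into {0,2,3,5,6,7,8,9,12} and {1,10}.
Split {0,2,3,5,6,7,8,9,12} by δ(·,b) → {2,5,7,8,9,12} and {0,3,6}.
Split {2,5,7,8,9,12} by δ(·,a) → {2,7,8} and {5,9,12}.
Split {2,7,8} by δ(·,b) → {2,7} and {8}.
On input a, block {0,3,6} splits into {0,6} and {3}.
On input a, block {5,9,12} splits into {9,12} and {5}.
No further refinement is possible. Final partition (8 blocks): {4,11} | {2,7} | {1,10} | {0,6} | {9,12} | {8} | {3} | {5}.
State 11 belongs to the block {4,11}, which has 2 states.

2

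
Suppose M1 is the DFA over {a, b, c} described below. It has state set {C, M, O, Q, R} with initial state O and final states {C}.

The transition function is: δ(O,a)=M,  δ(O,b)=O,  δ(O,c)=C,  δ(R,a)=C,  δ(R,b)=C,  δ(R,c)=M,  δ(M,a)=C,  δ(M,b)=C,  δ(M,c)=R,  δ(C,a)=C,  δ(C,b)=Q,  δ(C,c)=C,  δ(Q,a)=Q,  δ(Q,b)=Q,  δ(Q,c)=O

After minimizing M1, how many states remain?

Every state is reachable, so we keep all 5.
Start with accepting vs non-accepting: {C} | {M,O,Q,R}.
Split {M,O,Q,R} by δ(·,a) → {M,R} and {O,Q}.
On input a, block {O,Q} splits into {Q} and {O}.
Stable partition: {C} | {M,R} | {Q} | {O} — 4 equivalence classes.

4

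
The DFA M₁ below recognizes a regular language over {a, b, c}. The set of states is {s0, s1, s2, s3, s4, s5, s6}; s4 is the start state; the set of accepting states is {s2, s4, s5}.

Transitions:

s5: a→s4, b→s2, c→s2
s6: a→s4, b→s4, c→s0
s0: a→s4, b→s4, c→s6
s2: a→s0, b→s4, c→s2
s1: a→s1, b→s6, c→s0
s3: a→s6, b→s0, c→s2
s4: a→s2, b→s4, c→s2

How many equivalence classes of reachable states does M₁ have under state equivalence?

States {s1,s3,s5} cannot be reached from the start state, so discard them.
P0 = {s2,s4} | {s0,s6}.
Split {s2,s4} by δ(·,a) → {s2} and {s4}.
The partition is now stable with 3 blocks: {s2} | {s0,s6} | {s4}.

3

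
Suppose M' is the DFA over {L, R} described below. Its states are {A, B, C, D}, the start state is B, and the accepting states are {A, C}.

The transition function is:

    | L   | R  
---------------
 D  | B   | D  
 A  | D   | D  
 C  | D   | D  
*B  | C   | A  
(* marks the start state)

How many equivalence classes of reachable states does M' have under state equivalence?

Initial partition by acceptance: {A,C} | {B,D}.
Split {B,D} by δ(·,L) → {B} and {D}.
No further refinement is possible. Final partition (3 blocks): {A,C} | {B} | {D}.

3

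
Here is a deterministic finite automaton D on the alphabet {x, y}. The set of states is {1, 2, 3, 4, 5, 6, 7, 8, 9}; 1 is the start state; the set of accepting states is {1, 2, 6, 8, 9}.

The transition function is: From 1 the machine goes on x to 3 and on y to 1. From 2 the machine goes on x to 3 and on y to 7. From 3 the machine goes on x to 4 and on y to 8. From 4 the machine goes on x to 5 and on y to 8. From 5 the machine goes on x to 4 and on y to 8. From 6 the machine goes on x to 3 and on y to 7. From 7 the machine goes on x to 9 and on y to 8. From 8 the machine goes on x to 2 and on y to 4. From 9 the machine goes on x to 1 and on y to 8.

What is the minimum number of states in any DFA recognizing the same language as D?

6

First remove the unreachable states {6}; 8 states remain.
Start with accepting vs non-accepting: {1,2,8,9} | {3,4,5,7}.
On input x, block {1,2,8,9} splits into {1,2} and {8,9}.
Split {1,2} by δ(·,y) → {1} and {2}.
Split {3,4,5,7} by δ(·,x) → {3,4,5} and {7}.
Refine {8,9} on symbol x: members go to different blocks, giving {8} and {9}.
Stable partition: {1} | {3,4,5} | {8} | {2} | {7} | {9} — 6 equivalence classes.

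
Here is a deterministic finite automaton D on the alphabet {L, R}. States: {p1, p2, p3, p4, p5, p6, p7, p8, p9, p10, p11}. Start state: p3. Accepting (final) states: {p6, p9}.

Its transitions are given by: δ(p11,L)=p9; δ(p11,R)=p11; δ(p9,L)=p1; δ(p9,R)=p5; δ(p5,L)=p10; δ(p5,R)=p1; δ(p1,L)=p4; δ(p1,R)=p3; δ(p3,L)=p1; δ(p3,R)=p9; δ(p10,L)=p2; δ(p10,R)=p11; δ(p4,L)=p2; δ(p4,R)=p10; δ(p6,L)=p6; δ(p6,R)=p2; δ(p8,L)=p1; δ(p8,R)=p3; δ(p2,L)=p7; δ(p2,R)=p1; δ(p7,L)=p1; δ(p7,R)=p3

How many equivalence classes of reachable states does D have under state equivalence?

9

States {p6,p8} cannot be reached from the start state, so discard them.
Initial partition by acceptance: {p9} | {p1,p2,p3,p4,p5,p7,p10,p11}.
On input L, block {p1,p2,p3,p4,p5,p7,p10,p11} splits into {p1,p2,p3,p4,p5,p7,p10} and {p11}.
Split {p1,p2,p3,p4,p5,p7,p10} by δ(·,R) → {p1,p2,p4,p5,p7} and {p3} and {p10}.
On input L, block {p1,p2,p4,p5,p7} splits into {p1,p2,p4,p7} and {p5}.
On input R, block {p1,p2,p4,p7} splits into {p1,p7} and {p2} and {p4}.
Split {p1,p7} by δ(·,L) → {p1} and {p7}.
Stable partition: {p9} | {p1} | {p11} | {p3} | {p10} | {p5} | {p2} | {p4} | {p7} — 9 equivalence classes.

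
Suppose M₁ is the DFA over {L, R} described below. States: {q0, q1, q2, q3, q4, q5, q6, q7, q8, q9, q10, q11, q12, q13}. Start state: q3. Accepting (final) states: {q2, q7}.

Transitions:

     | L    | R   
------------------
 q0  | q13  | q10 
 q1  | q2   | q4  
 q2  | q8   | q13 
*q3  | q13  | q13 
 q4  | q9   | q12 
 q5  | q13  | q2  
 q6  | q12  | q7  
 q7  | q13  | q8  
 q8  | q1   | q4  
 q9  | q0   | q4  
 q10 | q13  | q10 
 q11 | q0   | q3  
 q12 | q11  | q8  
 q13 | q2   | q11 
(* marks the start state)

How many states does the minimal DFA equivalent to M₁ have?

Reachable states from the start: {q0,q1,q2,q3,q4,q8,q9,q10,q11,q12,q13}. Unreachable: {q5,q6,q7} — drop them.
P0 = {q2} | {q0,q1,q3,q4,q8,q9,q10,q11,q12,q13}.
Split {q0,q1,q3,q4,q8,q9,q10,q11,q12,q13} by δ(·,L) → {q0,q3,q4,q8,q9,q10,q11,q12} and {q1,q13}.
Split {q0,q3,q4,q8,q9,q10,q11,q12} by δ(·,L) → {q0,q3,q8,q10} and {q4,q9,q11,q12}.
On input R, block {q0,q3,q8,q10} splits into {q0,q10} and {q3} and {q8}.
On input L, block {q4,q9,q11,q12} splits into {q4,q12} and {q9,q11}.
Split {q1,q13} by δ(·,R) → {q1} and {q13}.
Refine {q4,q12} on symbol R: members go to different blocks, giving {q4} and {q12}.
Refine {q9,q11} on symbol R: members go to different blocks, giving {q9} and {q11}.
No further refinement is possible. Final partition (10 blocks): {q2} | {q0,q10} | {q1} | {q4} | {q3} | {q8} | {q9} | {q13} | {q12} | {q11}.

10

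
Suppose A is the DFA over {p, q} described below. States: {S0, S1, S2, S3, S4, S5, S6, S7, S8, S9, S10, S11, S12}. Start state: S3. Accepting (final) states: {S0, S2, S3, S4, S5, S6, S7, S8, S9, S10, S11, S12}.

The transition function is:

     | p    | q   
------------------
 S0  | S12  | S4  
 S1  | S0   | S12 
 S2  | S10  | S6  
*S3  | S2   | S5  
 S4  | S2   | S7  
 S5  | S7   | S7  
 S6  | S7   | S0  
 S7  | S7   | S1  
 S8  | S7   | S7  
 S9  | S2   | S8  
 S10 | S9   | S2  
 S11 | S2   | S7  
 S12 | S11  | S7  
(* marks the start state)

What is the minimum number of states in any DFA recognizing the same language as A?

10

All states are reachable from the start state.
Initial partition by acceptance: {S0,S2,S3,S4,S5,S6,S7,S8,S9,S10,S11,S12} | {S1}.
On input q, block {S0,S2,S3,S4,S5,S6,S7,S8,S9,S10,S11,S12} splits into {S0,S2,S3,S4,S5,S6,S8,S9,S10,S11,S12} and {S7}.
Split {S0,S2,S3,S4,S5,S6,S8,S9,S10,S11,S12} by δ(·,p) → {S0,S2,S3,S4,S9,S10,S11,S12} and {S5,S6,S8}.
Refine {S0,S2,S3,S4,S9,S10,S11,S12} on symbol q: members go to different blocks, giving {S2,S3,S9} and {S4,S11,S12} and {S0,S10}.
Refine {S2,S3,S9} on symbol p: members go to different blocks, giving {S3,S9} and {S2}.
On input q, block {S5,S6,S8} splits into {S5,S8} and {S6}.
Refine {S4,S11,S12} on symbol p: members go to different blocks, giving {S4,S11} and {S12}.
On input p, block {S0,S10} splits into {S0} and {S10}.
No further refinement is possible. Final partition (10 blocks): {S3,S9} | {S1} | {S7} | {S5,S8} | {S4,S11} | {S0} | {S2} | {S6} | {S12} | {S10}.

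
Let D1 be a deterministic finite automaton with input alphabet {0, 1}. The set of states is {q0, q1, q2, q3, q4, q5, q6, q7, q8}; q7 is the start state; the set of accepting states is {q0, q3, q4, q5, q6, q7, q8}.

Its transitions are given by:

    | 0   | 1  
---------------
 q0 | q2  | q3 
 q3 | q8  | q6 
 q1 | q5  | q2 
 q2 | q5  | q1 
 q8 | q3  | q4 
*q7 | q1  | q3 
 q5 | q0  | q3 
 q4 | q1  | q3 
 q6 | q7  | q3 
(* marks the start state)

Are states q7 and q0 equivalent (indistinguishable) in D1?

Start with accepting vs non-accepting: {q0,q3,q4,q5,q6,q7,q8} | {q1,q2}.
Split {q0,q3,q4,q5,q6,q7,q8} by δ(·,0) → {q3,q5,q6,q8} and {q0,q4,q7}.
Split {q3,q5,q6,q8} by δ(·,0) → {q3,q8} and {q5,q6}.
On input 1, block {q3,q8} splits into {q3} and {q8}.
Stable partition: {q3} | {q1,q2} | {q0,q4,q7} | {q5,q6} | {q8} — 5 equivalence classes.
q7 and q0 lie in the same block of the stable partition, so they are equivalent — no string distinguishes them.

Yes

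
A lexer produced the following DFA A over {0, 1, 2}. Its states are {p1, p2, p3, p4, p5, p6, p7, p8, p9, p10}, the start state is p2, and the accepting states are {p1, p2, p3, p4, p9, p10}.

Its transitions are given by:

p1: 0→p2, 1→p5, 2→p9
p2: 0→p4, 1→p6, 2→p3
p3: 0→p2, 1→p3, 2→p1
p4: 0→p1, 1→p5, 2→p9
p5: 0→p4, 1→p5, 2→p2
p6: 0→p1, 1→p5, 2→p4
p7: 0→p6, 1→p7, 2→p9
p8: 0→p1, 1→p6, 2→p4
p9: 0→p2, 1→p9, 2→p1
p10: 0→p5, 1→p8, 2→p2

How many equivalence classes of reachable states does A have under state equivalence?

3

States {p7,p8,p10} cannot be reached from the start state, so discard them.
Initial partition by acceptance: {p1,p2,p3,p4,p9} | {p5,p6}.
Refine {p1,p2,p3,p4,p9} on symbol 1: members go to different blocks, giving {p1,p2,p4} and {p3,p9}.
The partition is now stable with 3 blocks: {p1,p2,p4} | {p5,p6} | {p3,p9}.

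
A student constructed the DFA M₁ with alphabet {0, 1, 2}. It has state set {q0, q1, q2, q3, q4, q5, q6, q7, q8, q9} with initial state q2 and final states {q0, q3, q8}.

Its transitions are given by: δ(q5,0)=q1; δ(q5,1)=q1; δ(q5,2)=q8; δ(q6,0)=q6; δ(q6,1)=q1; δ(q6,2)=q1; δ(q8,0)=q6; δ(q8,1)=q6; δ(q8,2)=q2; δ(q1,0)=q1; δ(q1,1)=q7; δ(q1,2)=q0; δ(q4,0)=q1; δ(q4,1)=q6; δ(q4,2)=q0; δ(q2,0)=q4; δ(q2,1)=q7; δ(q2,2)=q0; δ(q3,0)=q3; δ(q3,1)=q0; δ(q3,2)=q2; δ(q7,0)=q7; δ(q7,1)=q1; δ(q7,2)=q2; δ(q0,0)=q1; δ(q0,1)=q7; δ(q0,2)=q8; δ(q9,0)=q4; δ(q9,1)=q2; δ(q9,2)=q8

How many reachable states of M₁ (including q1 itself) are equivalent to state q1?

States {q3,q5,q9} cannot be reached from the start state, so discard them.
P0 = {q0,q8} | {q1,q2,q4,q6,q7}.
Refine {q0,q8} on symbol 2: members go to different blocks, giving {q0} and {q8}.
On input 2, block {q1,q2,q4,q6,q7} splits into {q1,q2,q4} and {q6,q7}.
Stable partition: {q0} | {q1,q2,q4} | {q8} | {q6,q7} — 4 equivalence classes.
State q1 belongs to the block {q1,q2,q4}, which has 3 states.

3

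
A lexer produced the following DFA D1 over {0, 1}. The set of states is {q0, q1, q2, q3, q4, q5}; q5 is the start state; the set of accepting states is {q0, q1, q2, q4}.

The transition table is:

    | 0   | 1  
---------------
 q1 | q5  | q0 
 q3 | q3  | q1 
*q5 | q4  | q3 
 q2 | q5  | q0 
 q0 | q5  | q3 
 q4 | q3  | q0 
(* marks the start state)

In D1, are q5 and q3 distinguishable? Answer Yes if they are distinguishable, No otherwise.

Yes

Reachable states from the start: {q0,q1,q3,q4,q5}. Unreachable: {q2} — drop them.
P0 = {q0,q1,q4} | {q3,q5}.
On input 1, block {q0,q1,q4} splits into {q1,q4} and {q0}.
Split {q3,q5} by δ(·,0) → {q3} and {q5}.
On input 0, block {q1,q4} splits into {q1} and {q4}.
Stable partition: {q1} | {q3} | {q0} | {q5} | {q4} — 5 equivalence classes.
q5 and q3 end up in different blocks, so they are distinguishable. For instance, the string '0' is accepted from only q5.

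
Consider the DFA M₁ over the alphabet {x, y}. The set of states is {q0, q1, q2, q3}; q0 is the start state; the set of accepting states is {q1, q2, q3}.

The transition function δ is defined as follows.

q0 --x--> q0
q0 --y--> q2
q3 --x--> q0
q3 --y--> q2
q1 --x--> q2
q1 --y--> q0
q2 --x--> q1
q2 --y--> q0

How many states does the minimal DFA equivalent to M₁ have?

2

First remove the unreachable states {q3}; 3 states remain.
P0 = {q1,q2} | {q0}.
No further refinement is possible. Final partition (2 blocks): {q1,q2} | {q0}.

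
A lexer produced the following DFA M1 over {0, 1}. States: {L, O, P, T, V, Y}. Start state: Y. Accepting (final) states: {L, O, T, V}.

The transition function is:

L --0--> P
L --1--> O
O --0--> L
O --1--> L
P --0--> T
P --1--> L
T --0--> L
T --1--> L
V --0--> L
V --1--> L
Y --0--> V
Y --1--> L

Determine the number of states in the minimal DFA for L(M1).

Every state is reachable, so we keep all 6.
Start with accepting vs non-accepting: {L,O,T,V} | {P,Y}.
Split {L,O,T,V} by δ(·,0) → {O,T,V} and {L}.
Stable partition: {O,T,V} | {P,Y} | {L} — 3 equivalence classes.

3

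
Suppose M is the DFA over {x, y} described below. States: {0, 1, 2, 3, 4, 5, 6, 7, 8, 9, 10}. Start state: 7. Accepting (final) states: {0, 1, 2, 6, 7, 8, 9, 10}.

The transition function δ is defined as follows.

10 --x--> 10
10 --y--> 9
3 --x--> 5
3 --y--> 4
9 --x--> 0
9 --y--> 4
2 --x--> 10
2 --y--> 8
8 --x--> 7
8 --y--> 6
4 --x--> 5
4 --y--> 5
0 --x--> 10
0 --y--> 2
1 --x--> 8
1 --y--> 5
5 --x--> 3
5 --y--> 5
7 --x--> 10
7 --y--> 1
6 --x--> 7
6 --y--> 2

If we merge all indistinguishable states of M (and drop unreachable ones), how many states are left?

All states are reachable from the start state.
Initial partition by acceptance: {0,1,2,6,7,8,9,10} | {3,4,5}.
Refine {0,1,2,6,7,8,9,10} on symbol y: members go to different blocks, giving {0,2,6,7,8,10} and {1,9}.
Refine {0,2,6,7,8,10} on symbol y: members go to different blocks, giving {0,2,6,8} and {7,10}.
No further refinement is possible. Final partition (4 blocks): {0,2,6,8} | {3,4,5} | {1,9} | {7,10}.

4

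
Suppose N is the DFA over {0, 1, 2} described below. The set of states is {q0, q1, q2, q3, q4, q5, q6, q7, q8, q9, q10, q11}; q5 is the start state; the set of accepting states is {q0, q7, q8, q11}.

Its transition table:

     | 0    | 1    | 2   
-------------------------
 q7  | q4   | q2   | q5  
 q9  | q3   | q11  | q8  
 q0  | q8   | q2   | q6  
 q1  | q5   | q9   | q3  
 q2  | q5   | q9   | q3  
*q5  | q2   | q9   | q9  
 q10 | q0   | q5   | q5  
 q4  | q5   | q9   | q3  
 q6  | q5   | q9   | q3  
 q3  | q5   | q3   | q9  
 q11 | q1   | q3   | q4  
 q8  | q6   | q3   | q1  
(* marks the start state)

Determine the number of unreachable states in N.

Starting at q5 and following transitions, the reachable set is {q1, q2, q3, q4, q5, q6, q8, q9, q11}. That leaves q0, q7, q10 unreachable — 3 in total.

3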